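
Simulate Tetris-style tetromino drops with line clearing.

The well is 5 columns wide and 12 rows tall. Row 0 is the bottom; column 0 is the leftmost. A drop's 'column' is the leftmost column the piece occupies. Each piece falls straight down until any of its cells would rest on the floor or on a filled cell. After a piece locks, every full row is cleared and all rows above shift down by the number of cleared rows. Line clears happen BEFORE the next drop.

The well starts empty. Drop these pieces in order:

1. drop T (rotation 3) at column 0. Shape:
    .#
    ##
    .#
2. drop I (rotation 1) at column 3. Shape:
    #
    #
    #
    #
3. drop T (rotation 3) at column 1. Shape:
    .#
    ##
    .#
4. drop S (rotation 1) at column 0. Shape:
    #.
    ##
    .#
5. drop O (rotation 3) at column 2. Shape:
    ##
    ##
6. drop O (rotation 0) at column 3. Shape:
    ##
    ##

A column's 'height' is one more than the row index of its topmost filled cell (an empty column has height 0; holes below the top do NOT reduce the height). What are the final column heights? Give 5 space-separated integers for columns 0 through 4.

Drop 1: T rot3 at col 0 lands with bottom-row=0; cleared 0 line(s) (total 0); column heights now [2 3 0 0 0], max=3
Drop 2: I rot1 at col 3 lands with bottom-row=0; cleared 0 line(s) (total 0); column heights now [2 3 0 4 0], max=4
Drop 3: T rot3 at col 1 lands with bottom-row=2; cleared 0 line(s) (total 0); column heights now [2 4 5 4 0], max=5
Drop 4: S rot1 at col 0 lands with bottom-row=4; cleared 0 line(s) (total 0); column heights now [7 6 5 4 0], max=7
Drop 5: O rot3 at col 2 lands with bottom-row=5; cleared 0 line(s) (total 0); column heights now [7 6 7 7 0], max=7
Drop 6: O rot0 at col 3 lands with bottom-row=7; cleared 0 line(s) (total 0); column heights now [7 6 7 9 9], max=9

Answer: 7 6 7 9 9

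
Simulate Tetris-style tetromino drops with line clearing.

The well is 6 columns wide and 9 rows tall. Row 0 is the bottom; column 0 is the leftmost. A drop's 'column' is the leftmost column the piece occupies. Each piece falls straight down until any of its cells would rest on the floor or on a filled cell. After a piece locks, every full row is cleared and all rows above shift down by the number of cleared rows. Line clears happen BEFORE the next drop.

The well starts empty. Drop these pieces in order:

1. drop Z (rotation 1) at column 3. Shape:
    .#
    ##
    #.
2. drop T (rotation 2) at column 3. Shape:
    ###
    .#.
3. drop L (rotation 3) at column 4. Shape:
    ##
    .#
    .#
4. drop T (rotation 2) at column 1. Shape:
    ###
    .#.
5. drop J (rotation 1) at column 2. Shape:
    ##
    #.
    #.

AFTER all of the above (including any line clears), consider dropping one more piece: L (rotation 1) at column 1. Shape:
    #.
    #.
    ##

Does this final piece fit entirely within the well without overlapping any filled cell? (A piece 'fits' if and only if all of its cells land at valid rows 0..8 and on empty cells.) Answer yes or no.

Answer: no

Derivation:
Drop 1: Z rot1 at col 3 lands with bottom-row=0; cleared 0 line(s) (total 0); column heights now [0 0 0 2 3 0], max=3
Drop 2: T rot2 at col 3 lands with bottom-row=3; cleared 0 line(s) (total 0); column heights now [0 0 0 5 5 5], max=5
Drop 3: L rot3 at col 4 lands with bottom-row=5; cleared 0 line(s) (total 0); column heights now [0 0 0 5 8 8], max=8
Drop 4: T rot2 at col 1 lands with bottom-row=4; cleared 0 line(s) (total 0); column heights now [0 6 6 6 8 8], max=8
Drop 5: J rot1 at col 2 lands with bottom-row=6; cleared 0 line(s) (total 0); column heights now [0 6 9 9 8 8], max=9
Test piece L rot1 at col 1 (width 2): heights before test = [0 6 9 9 8 8]; fits = False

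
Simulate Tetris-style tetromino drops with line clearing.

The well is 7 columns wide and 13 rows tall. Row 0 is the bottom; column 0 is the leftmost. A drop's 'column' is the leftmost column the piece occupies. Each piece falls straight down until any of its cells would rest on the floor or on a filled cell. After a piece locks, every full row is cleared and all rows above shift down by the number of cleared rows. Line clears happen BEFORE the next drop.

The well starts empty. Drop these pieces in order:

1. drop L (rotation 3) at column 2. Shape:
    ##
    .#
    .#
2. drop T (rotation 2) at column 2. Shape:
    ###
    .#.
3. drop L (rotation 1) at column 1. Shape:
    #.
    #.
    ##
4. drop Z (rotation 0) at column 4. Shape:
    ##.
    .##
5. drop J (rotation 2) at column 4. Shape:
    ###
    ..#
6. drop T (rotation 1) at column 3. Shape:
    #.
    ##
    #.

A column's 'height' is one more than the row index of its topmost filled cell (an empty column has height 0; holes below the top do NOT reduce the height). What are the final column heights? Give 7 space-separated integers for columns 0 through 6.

Drop 1: L rot3 at col 2 lands with bottom-row=0; cleared 0 line(s) (total 0); column heights now [0 0 3 3 0 0 0], max=3
Drop 2: T rot2 at col 2 lands with bottom-row=3; cleared 0 line(s) (total 0); column heights now [0 0 5 5 5 0 0], max=5
Drop 3: L rot1 at col 1 lands with bottom-row=5; cleared 0 line(s) (total 0); column heights now [0 8 6 5 5 0 0], max=8
Drop 4: Z rot0 at col 4 lands with bottom-row=4; cleared 0 line(s) (total 0); column heights now [0 8 6 5 6 6 5], max=8
Drop 5: J rot2 at col 4 lands with bottom-row=5; cleared 0 line(s) (total 0); column heights now [0 8 6 5 7 7 7], max=8
Drop 6: T rot1 at col 3 lands with bottom-row=6; cleared 0 line(s) (total 0); column heights now [0 8 6 9 8 7 7], max=9

Answer: 0 8 6 9 8 7 7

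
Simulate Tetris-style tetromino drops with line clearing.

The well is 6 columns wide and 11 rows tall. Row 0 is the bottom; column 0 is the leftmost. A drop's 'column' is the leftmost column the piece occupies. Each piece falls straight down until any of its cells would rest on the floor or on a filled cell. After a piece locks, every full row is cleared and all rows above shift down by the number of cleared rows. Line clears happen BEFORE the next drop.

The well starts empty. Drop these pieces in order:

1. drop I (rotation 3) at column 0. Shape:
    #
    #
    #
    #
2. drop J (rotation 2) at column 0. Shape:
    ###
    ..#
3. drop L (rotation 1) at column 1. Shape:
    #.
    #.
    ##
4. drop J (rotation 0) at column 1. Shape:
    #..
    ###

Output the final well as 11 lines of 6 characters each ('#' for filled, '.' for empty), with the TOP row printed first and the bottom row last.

Drop 1: I rot3 at col 0 lands with bottom-row=0; cleared 0 line(s) (total 0); column heights now [4 0 0 0 0 0], max=4
Drop 2: J rot2 at col 0 lands with bottom-row=3; cleared 0 line(s) (total 0); column heights now [5 5 5 0 0 0], max=5
Drop 3: L rot1 at col 1 lands with bottom-row=5; cleared 0 line(s) (total 0); column heights now [5 8 6 0 0 0], max=8
Drop 4: J rot0 at col 1 lands with bottom-row=8; cleared 0 line(s) (total 0); column heights now [5 10 9 9 0 0], max=10

Answer: ......
.#....
.###..
.#....
.#....
.##...
###...
#.#...
#.....
#.....
#.....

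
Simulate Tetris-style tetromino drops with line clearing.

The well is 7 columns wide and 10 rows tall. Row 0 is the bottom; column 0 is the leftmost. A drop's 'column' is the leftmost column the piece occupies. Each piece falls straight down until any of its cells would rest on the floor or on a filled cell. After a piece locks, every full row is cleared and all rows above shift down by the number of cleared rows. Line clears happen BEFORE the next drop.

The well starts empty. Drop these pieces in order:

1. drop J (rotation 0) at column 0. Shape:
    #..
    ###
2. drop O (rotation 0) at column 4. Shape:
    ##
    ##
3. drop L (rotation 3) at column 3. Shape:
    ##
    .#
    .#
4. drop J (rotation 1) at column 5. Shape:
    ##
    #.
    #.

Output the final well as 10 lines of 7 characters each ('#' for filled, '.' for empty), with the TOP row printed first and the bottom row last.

Answer: .......
.......
.......
.......
.......
...####
....##.
....##.
#...##.
###.##.

Derivation:
Drop 1: J rot0 at col 0 lands with bottom-row=0; cleared 0 line(s) (total 0); column heights now [2 1 1 0 0 0 0], max=2
Drop 2: O rot0 at col 4 lands with bottom-row=0; cleared 0 line(s) (total 0); column heights now [2 1 1 0 2 2 0], max=2
Drop 3: L rot3 at col 3 lands with bottom-row=2; cleared 0 line(s) (total 0); column heights now [2 1 1 5 5 2 0], max=5
Drop 4: J rot1 at col 5 lands with bottom-row=2; cleared 0 line(s) (total 0); column heights now [2 1 1 5 5 5 5], max=5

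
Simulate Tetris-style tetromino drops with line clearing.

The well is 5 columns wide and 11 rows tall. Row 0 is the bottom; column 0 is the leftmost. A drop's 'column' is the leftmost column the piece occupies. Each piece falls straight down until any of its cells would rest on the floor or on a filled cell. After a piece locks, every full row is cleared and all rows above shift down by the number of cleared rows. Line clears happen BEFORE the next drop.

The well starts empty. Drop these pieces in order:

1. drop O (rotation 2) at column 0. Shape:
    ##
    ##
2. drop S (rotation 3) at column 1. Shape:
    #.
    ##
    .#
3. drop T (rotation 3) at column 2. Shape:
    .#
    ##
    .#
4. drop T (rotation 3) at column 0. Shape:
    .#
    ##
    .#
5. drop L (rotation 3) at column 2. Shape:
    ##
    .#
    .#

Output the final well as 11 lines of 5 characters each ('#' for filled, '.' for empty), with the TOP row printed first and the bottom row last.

Answer: .....
.....
.....
..##.
.#.#.
##.#.
.#.#.
.###.
.###.
###..
##...

Derivation:
Drop 1: O rot2 at col 0 lands with bottom-row=0; cleared 0 line(s) (total 0); column heights now [2 2 0 0 0], max=2
Drop 2: S rot3 at col 1 lands with bottom-row=1; cleared 0 line(s) (total 0); column heights now [2 4 3 0 0], max=4
Drop 3: T rot3 at col 2 lands with bottom-row=2; cleared 0 line(s) (total 0); column heights now [2 4 4 5 0], max=5
Drop 4: T rot3 at col 0 lands with bottom-row=4; cleared 0 line(s) (total 0); column heights now [6 7 4 5 0], max=7
Drop 5: L rot3 at col 2 lands with bottom-row=5; cleared 0 line(s) (total 0); column heights now [6 7 8 8 0], max=8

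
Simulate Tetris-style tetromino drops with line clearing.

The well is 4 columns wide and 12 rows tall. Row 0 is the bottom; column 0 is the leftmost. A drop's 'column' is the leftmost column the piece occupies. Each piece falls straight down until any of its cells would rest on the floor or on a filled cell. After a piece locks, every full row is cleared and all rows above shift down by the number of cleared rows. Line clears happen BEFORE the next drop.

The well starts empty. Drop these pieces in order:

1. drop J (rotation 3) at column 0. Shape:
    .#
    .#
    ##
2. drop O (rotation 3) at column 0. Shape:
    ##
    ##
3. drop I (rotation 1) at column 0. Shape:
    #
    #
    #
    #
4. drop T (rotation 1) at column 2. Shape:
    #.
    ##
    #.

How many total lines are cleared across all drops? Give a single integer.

Drop 1: J rot3 at col 0 lands with bottom-row=0; cleared 0 line(s) (total 0); column heights now [1 3 0 0], max=3
Drop 2: O rot3 at col 0 lands with bottom-row=3; cleared 0 line(s) (total 0); column heights now [5 5 0 0], max=5
Drop 3: I rot1 at col 0 lands with bottom-row=5; cleared 0 line(s) (total 0); column heights now [9 5 0 0], max=9
Drop 4: T rot1 at col 2 lands with bottom-row=0; cleared 0 line(s) (total 0); column heights now [9 5 3 2], max=9

Answer: 0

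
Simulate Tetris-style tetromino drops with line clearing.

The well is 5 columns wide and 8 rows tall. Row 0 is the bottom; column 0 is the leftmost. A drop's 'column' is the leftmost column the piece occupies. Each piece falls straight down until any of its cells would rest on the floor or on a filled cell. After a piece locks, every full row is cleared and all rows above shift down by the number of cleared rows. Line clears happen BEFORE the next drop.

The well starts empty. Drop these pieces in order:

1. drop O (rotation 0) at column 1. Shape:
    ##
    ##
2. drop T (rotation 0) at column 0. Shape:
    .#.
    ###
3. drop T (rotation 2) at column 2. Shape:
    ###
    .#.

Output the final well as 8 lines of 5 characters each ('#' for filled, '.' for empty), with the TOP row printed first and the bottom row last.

Drop 1: O rot0 at col 1 lands with bottom-row=0; cleared 0 line(s) (total 0); column heights now [0 2 2 0 0], max=2
Drop 2: T rot0 at col 0 lands with bottom-row=2; cleared 0 line(s) (total 0); column heights now [3 4 3 0 0], max=4
Drop 3: T rot2 at col 2 lands with bottom-row=2; cleared 0 line(s) (total 0); column heights now [3 4 4 4 4], max=4

Answer: .....
.....
.....
.....
.####
####.
.##..
.##..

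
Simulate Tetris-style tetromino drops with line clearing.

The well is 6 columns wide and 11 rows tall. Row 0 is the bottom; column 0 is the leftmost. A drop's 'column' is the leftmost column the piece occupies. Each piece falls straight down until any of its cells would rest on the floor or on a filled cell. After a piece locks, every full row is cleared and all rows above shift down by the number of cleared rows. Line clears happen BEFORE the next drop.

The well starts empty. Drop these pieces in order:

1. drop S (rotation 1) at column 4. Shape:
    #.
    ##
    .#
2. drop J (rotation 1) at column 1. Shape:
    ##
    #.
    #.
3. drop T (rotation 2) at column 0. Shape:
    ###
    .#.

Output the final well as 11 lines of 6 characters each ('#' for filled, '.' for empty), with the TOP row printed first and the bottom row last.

Answer: ......
......
......
......
......
......
###...
.#....
.##.#.
.#..##
.#...#

Derivation:
Drop 1: S rot1 at col 4 lands with bottom-row=0; cleared 0 line(s) (total 0); column heights now [0 0 0 0 3 2], max=3
Drop 2: J rot1 at col 1 lands with bottom-row=0; cleared 0 line(s) (total 0); column heights now [0 3 3 0 3 2], max=3
Drop 3: T rot2 at col 0 lands with bottom-row=3; cleared 0 line(s) (total 0); column heights now [5 5 5 0 3 2], max=5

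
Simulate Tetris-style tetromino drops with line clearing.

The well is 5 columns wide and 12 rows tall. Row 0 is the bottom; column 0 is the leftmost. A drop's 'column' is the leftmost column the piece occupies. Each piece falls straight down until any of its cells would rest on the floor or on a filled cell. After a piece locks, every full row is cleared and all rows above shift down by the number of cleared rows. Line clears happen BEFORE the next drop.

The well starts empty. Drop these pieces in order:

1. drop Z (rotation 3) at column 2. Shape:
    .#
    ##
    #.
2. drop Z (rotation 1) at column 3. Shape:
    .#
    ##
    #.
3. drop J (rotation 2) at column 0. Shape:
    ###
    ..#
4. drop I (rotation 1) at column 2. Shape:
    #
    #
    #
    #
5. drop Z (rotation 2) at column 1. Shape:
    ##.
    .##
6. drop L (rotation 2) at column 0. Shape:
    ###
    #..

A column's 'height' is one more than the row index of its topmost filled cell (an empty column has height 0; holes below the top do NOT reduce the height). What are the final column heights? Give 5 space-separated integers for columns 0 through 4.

Drop 1: Z rot3 at col 2 lands with bottom-row=0; cleared 0 line(s) (total 0); column heights now [0 0 2 3 0], max=3
Drop 2: Z rot1 at col 3 lands with bottom-row=3; cleared 0 line(s) (total 0); column heights now [0 0 2 5 6], max=6
Drop 3: J rot2 at col 0 lands with bottom-row=2; cleared 0 line(s) (total 0); column heights now [4 4 4 5 6], max=6
Drop 4: I rot1 at col 2 lands with bottom-row=4; cleared 0 line(s) (total 0); column heights now [4 4 8 5 6], max=8
Drop 5: Z rot2 at col 1 lands with bottom-row=8; cleared 0 line(s) (total 0); column heights now [4 10 10 9 6], max=10
Drop 6: L rot2 at col 0 lands with bottom-row=9; cleared 0 line(s) (total 0); column heights now [11 11 11 9 6], max=11

Answer: 11 11 11 9 6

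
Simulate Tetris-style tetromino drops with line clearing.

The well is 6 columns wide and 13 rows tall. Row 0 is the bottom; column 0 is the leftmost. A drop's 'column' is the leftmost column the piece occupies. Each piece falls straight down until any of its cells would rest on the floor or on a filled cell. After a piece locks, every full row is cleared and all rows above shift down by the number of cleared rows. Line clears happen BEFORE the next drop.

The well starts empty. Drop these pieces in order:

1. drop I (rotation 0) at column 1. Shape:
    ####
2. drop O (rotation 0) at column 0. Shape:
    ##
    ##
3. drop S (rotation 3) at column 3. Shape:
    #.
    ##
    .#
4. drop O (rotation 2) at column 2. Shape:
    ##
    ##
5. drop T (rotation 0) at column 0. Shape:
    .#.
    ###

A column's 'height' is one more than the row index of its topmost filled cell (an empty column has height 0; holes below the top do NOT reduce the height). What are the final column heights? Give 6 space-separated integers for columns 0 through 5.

Answer: 7 8 7 6 3 0

Derivation:
Drop 1: I rot0 at col 1 lands with bottom-row=0; cleared 0 line(s) (total 0); column heights now [0 1 1 1 1 0], max=1
Drop 2: O rot0 at col 0 lands with bottom-row=1; cleared 0 line(s) (total 0); column heights now [3 3 1 1 1 0], max=3
Drop 3: S rot3 at col 3 lands with bottom-row=1; cleared 0 line(s) (total 0); column heights now [3 3 1 4 3 0], max=4
Drop 4: O rot2 at col 2 lands with bottom-row=4; cleared 0 line(s) (total 0); column heights now [3 3 6 6 3 0], max=6
Drop 5: T rot0 at col 0 lands with bottom-row=6; cleared 0 line(s) (total 0); column heights now [7 8 7 6 3 0], max=8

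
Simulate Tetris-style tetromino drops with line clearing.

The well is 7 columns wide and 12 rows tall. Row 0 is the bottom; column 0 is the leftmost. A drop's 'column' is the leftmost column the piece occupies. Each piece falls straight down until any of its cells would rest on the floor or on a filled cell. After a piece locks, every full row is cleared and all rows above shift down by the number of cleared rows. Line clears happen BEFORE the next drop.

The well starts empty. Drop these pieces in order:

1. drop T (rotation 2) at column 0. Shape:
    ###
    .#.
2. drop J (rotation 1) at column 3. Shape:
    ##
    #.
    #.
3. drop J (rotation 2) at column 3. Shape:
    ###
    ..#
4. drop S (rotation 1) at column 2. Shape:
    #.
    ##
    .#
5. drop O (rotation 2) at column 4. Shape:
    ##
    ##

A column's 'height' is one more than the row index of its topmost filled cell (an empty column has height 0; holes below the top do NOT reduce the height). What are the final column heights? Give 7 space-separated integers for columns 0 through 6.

Drop 1: T rot2 at col 0 lands with bottom-row=0; cleared 0 line(s) (total 0); column heights now [2 2 2 0 0 0 0], max=2
Drop 2: J rot1 at col 3 lands with bottom-row=0; cleared 0 line(s) (total 0); column heights now [2 2 2 3 3 0 0], max=3
Drop 3: J rot2 at col 3 lands with bottom-row=2; cleared 0 line(s) (total 0); column heights now [2 2 2 4 4 4 0], max=4
Drop 4: S rot1 at col 2 lands with bottom-row=4; cleared 0 line(s) (total 0); column heights now [2 2 7 6 4 4 0], max=7
Drop 5: O rot2 at col 4 lands with bottom-row=4; cleared 0 line(s) (total 0); column heights now [2 2 7 6 6 6 0], max=7

Answer: 2 2 7 6 6 6 0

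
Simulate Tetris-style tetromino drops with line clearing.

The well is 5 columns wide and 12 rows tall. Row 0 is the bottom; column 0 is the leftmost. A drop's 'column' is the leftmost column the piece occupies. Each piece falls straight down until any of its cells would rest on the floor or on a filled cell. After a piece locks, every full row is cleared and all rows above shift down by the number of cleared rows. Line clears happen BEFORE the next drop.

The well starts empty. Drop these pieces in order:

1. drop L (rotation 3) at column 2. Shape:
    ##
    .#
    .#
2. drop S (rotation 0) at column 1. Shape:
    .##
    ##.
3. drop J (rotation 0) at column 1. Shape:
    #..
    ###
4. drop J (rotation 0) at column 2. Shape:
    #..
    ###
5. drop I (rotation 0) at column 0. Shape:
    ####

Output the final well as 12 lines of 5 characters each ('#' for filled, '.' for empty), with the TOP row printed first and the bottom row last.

Drop 1: L rot3 at col 2 lands with bottom-row=0; cleared 0 line(s) (total 0); column heights now [0 0 3 3 0], max=3
Drop 2: S rot0 at col 1 lands with bottom-row=3; cleared 0 line(s) (total 0); column heights now [0 4 5 5 0], max=5
Drop 3: J rot0 at col 1 lands with bottom-row=5; cleared 0 line(s) (total 0); column heights now [0 7 6 6 0], max=7
Drop 4: J rot0 at col 2 lands with bottom-row=6; cleared 0 line(s) (total 0); column heights now [0 7 8 7 7], max=8
Drop 5: I rot0 at col 0 lands with bottom-row=8; cleared 0 line(s) (total 0); column heights now [9 9 9 9 7], max=9

Answer: .....
.....
.....
####.
..#..
.####
.###.
..##.
.##..
..##.
...#.
...#.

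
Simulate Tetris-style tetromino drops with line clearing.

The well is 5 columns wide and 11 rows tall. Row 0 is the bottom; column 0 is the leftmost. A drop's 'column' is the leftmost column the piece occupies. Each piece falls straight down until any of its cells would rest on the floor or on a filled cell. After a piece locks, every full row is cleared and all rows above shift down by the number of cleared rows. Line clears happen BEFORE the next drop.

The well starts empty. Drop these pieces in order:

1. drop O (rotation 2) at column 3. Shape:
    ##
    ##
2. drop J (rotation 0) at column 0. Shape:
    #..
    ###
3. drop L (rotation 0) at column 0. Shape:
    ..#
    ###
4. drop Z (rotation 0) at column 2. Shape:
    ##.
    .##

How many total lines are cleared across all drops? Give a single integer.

Drop 1: O rot2 at col 3 lands with bottom-row=0; cleared 0 line(s) (total 0); column heights now [0 0 0 2 2], max=2
Drop 2: J rot0 at col 0 lands with bottom-row=0; cleared 1 line(s) (total 1); column heights now [1 0 0 1 1], max=1
Drop 3: L rot0 at col 0 lands with bottom-row=1; cleared 0 line(s) (total 1); column heights now [2 2 3 1 1], max=3
Drop 4: Z rot0 at col 2 lands with bottom-row=2; cleared 0 line(s) (total 1); column heights now [2 2 4 4 3], max=4

Answer: 1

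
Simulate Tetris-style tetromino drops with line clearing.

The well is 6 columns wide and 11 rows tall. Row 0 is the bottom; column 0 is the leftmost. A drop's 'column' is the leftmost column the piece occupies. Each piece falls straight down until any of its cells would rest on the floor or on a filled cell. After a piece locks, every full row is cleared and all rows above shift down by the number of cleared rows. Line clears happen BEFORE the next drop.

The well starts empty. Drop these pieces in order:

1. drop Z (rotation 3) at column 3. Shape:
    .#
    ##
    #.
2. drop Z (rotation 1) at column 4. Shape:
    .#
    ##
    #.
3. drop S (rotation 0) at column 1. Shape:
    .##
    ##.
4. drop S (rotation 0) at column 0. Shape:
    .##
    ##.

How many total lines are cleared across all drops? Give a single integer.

Answer: 0

Derivation:
Drop 1: Z rot3 at col 3 lands with bottom-row=0; cleared 0 line(s) (total 0); column heights now [0 0 0 2 3 0], max=3
Drop 2: Z rot1 at col 4 lands with bottom-row=3; cleared 0 line(s) (total 0); column heights now [0 0 0 2 5 6], max=6
Drop 3: S rot0 at col 1 lands with bottom-row=1; cleared 0 line(s) (total 0); column heights now [0 2 3 3 5 6], max=6
Drop 4: S rot0 at col 0 lands with bottom-row=2; cleared 0 line(s) (total 0); column heights now [3 4 4 3 5 6], max=6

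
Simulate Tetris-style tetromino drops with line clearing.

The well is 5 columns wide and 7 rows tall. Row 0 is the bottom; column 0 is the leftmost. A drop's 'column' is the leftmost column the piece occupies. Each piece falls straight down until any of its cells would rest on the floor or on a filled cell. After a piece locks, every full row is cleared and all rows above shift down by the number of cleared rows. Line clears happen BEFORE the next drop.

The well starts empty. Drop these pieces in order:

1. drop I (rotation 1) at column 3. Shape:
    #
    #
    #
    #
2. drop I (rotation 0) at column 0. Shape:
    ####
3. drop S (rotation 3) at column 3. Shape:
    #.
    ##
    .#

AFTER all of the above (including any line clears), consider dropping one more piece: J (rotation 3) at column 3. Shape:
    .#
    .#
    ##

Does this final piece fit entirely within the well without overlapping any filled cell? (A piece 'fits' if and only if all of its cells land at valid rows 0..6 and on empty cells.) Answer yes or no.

Answer: no

Derivation:
Drop 1: I rot1 at col 3 lands with bottom-row=0; cleared 0 line(s) (total 0); column heights now [0 0 0 4 0], max=4
Drop 2: I rot0 at col 0 lands with bottom-row=4; cleared 0 line(s) (total 0); column heights now [5 5 5 5 0], max=5
Drop 3: S rot3 at col 3 lands with bottom-row=4; cleared 1 line(s) (total 1); column heights now [0 0 0 6 5], max=6
Test piece J rot3 at col 3 (width 2): heights before test = [0 0 0 6 5]; fits = False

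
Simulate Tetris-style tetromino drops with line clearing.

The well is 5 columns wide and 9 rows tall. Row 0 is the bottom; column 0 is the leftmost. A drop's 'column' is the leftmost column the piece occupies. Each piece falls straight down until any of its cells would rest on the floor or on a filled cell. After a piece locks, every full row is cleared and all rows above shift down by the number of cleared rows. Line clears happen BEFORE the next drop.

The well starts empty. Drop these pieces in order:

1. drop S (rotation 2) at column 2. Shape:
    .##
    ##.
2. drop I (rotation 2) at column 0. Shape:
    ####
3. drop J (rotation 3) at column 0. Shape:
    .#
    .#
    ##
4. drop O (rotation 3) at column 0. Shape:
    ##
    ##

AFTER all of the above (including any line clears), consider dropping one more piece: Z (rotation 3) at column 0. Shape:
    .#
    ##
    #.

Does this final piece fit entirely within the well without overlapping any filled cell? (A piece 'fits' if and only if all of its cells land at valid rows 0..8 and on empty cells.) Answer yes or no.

Drop 1: S rot2 at col 2 lands with bottom-row=0; cleared 0 line(s) (total 0); column heights now [0 0 1 2 2], max=2
Drop 2: I rot2 at col 0 lands with bottom-row=2; cleared 0 line(s) (total 0); column heights now [3 3 3 3 2], max=3
Drop 3: J rot3 at col 0 lands with bottom-row=3; cleared 0 line(s) (total 0); column heights now [4 6 3 3 2], max=6
Drop 4: O rot3 at col 0 lands with bottom-row=6; cleared 0 line(s) (total 0); column heights now [8 8 3 3 2], max=8
Test piece Z rot3 at col 0 (width 2): heights before test = [8 8 3 3 2]; fits = False

Answer: no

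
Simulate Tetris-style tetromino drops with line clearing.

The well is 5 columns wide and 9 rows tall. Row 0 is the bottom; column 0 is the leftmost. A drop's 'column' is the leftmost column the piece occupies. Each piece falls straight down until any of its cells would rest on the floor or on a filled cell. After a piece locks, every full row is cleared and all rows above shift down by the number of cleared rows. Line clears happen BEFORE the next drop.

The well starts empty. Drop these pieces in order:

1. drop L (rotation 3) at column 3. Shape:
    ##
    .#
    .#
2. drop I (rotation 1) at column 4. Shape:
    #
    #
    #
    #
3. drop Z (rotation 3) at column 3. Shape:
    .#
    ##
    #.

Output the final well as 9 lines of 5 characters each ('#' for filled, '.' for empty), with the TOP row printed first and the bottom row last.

Drop 1: L rot3 at col 3 lands with bottom-row=0; cleared 0 line(s) (total 0); column heights now [0 0 0 3 3], max=3
Drop 2: I rot1 at col 4 lands with bottom-row=3; cleared 0 line(s) (total 0); column heights now [0 0 0 3 7], max=7
Drop 3: Z rot3 at col 3 lands with bottom-row=6; cleared 0 line(s) (total 0); column heights now [0 0 0 8 9], max=9

Answer: ....#
...##
...##
....#
....#
....#
...##
....#
....#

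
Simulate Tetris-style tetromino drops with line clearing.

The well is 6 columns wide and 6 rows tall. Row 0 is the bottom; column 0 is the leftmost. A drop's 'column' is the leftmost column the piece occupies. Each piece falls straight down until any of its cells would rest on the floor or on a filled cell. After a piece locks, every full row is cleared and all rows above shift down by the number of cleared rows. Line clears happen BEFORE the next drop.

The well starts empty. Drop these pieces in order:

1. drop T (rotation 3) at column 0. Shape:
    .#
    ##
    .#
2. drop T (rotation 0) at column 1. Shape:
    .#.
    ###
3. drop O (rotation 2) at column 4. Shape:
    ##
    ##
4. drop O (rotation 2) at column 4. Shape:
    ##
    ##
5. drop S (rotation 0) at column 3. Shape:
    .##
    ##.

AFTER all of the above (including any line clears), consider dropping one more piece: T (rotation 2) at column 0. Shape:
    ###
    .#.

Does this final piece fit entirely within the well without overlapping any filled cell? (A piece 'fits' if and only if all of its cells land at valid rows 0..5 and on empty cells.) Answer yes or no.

Answer: yes

Derivation:
Drop 1: T rot3 at col 0 lands with bottom-row=0; cleared 0 line(s) (total 0); column heights now [2 3 0 0 0 0], max=3
Drop 2: T rot0 at col 1 lands with bottom-row=3; cleared 0 line(s) (total 0); column heights now [2 4 5 4 0 0], max=5
Drop 3: O rot2 at col 4 lands with bottom-row=0; cleared 0 line(s) (total 0); column heights now [2 4 5 4 2 2], max=5
Drop 4: O rot2 at col 4 lands with bottom-row=2; cleared 0 line(s) (total 0); column heights now [2 4 5 4 4 4], max=5
Drop 5: S rot0 at col 3 lands with bottom-row=4; cleared 0 line(s) (total 0); column heights now [2 4 5 5 6 6], max=6
Test piece T rot2 at col 0 (width 3): heights before test = [2 4 5 5 6 6]; fits = True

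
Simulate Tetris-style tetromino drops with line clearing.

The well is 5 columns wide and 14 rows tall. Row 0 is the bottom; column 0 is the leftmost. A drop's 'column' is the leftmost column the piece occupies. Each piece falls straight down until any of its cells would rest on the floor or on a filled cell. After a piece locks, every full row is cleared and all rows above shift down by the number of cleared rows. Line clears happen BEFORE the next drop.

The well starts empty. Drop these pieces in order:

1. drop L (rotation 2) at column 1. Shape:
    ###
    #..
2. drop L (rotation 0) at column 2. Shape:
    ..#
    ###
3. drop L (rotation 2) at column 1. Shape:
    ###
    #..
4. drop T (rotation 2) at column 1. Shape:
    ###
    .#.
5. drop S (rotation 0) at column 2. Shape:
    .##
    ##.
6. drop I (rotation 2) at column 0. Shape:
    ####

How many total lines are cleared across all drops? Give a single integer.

Drop 1: L rot2 at col 1 lands with bottom-row=0; cleared 0 line(s) (total 0); column heights now [0 2 2 2 0], max=2
Drop 2: L rot0 at col 2 lands with bottom-row=2; cleared 0 line(s) (total 0); column heights now [0 2 3 3 4], max=4
Drop 3: L rot2 at col 1 lands with bottom-row=2; cleared 0 line(s) (total 0); column heights now [0 4 4 4 4], max=4
Drop 4: T rot2 at col 1 lands with bottom-row=4; cleared 0 line(s) (total 0); column heights now [0 6 6 6 4], max=6
Drop 5: S rot0 at col 2 lands with bottom-row=6; cleared 0 line(s) (total 0); column heights now [0 6 7 8 8], max=8
Drop 6: I rot2 at col 0 lands with bottom-row=8; cleared 0 line(s) (total 0); column heights now [9 9 9 9 8], max=9

Answer: 0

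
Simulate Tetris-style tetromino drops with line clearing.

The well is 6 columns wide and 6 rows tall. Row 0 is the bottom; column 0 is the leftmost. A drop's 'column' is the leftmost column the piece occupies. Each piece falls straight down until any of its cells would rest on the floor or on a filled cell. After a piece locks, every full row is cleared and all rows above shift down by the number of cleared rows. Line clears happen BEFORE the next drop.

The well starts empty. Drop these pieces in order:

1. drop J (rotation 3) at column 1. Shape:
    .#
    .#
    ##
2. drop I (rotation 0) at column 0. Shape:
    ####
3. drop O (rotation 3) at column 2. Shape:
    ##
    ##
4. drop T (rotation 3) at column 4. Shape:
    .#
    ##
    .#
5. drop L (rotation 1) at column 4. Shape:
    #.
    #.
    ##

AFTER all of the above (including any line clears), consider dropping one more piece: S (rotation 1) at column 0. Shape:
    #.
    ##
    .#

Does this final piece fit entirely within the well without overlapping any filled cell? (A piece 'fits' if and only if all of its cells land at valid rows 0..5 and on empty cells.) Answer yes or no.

Drop 1: J rot3 at col 1 lands with bottom-row=0; cleared 0 line(s) (total 0); column heights now [0 1 3 0 0 0], max=3
Drop 2: I rot0 at col 0 lands with bottom-row=3; cleared 0 line(s) (total 0); column heights now [4 4 4 4 0 0], max=4
Drop 3: O rot3 at col 2 lands with bottom-row=4; cleared 0 line(s) (total 0); column heights now [4 4 6 6 0 0], max=6
Drop 4: T rot3 at col 4 lands with bottom-row=0; cleared 0 line(s) (total 0); column heights now [4 4 6 6 2 3], max=6
Drop 5: L rot1 at col 4 lands with bottom-row=3; cleared 1 line(s) (total 1); column heights now [0 1 5 5 5 3], max=5
Test piece S rot1 at col 0 (width 2): heights before test = [0 1 5 5 5 3]; fits = True

Answer: yes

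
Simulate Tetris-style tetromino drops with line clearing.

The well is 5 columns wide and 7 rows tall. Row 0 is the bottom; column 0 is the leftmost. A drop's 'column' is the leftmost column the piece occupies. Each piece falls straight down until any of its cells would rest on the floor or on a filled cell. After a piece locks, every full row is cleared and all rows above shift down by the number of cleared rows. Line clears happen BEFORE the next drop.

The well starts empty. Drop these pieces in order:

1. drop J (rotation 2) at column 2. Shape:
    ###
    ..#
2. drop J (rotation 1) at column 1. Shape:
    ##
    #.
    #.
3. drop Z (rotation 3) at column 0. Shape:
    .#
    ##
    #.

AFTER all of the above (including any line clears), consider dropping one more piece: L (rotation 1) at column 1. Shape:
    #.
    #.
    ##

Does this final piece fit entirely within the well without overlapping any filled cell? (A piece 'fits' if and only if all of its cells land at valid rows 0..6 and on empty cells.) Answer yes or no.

Answer: no

Derivation:
Drop 1: J rot2 at col 2 lands with bottom-row=0; cleared 0 line(s) (total 0); column heights now [0 0 2 2 2], max=2
Drop 2: J rot1 at col 1 lands with bottom-row=0; cleared 0 line(s) (total 0); column heights now [0 3 3 2 2], max=3
Drop 3: Z rot3 at col 0 lands with bottom-row=2; cleared 0 line(s) (total 0); column heights now [4 5 3 2 2], max=5
Test piece L rot1 at col 1 (width 2): heights before test = [4 5 3 2 2]; fits = False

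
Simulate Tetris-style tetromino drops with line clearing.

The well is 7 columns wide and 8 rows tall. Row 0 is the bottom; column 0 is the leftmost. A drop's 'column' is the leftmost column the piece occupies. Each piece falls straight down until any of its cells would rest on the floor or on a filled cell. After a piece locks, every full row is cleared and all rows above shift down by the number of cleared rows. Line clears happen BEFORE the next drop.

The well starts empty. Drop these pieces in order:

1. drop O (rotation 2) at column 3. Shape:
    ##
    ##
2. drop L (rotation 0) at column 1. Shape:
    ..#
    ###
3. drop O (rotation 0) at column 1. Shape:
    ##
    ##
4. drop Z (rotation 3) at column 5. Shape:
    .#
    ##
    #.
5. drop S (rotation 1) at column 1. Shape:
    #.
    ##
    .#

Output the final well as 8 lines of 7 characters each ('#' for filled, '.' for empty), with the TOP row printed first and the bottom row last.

Drop 1: O rot2 at col 3 lands with bottom-row=0; cleared 0 line(s) (total 0); column heights now [0 0 0 2 2 0 0], max=2
Drop 2: L rot0 at col 1 lands with bottom-row=2; cleared 0 line(s) (total 0); column heights now [0 3 3 4 2 0 0], max=4
Drop 3: O rot0 at col 1 lands with bottom-row=3; cleared 0 line(s) (total 0); column heights now [0 5 5 4 2 0 0], max=5
Drop 4: Z rot3 at col 5 lands with bottom-row=0; cleared 0 line(s) (total 0); column heights now [0 5 5 4 2 2 3], max=5
Drop 5: S rot1 at col 1 lands with bottom-row=5; cleared 0 line(s) (total 0); column heights now [0 8 7 4 2 2 3], max=8

Answer: .#.....
.##....
..#....
.##....
.###...
.###..#
...####
...###.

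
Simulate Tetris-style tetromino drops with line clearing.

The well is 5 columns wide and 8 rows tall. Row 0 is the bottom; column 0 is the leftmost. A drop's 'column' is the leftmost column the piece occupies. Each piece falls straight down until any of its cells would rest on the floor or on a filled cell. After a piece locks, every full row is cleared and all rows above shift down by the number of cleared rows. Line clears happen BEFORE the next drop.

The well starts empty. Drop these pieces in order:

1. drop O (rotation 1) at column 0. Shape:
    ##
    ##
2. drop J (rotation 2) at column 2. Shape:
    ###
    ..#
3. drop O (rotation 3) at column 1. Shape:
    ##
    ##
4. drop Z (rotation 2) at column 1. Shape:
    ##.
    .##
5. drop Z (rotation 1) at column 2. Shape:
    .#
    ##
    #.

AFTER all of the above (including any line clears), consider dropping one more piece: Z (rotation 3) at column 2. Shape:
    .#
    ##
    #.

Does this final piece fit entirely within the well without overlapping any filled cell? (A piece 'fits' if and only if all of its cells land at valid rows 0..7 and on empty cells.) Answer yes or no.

Answer: no

Derivation:
Drop 1: O rot1 at col 0 lands with bottom-row=0; cleared 0 line(s) (total 0); column heights now [2 2 0 0 0], max=2
Drop 2: J rot2 at col 2 lands with bottom-row=0; cleared 1 line(s) (total 1); column heights now [1 1 0 0 1], max=1
Drop 3: O rot3 at col 1 lands with bottom-row=1; cleared 0 line(s) (total 1); column heights now [1 3 3 0 1], max=3
Drop 4: Z rot2 at col 1 lands with bottom-row=3; cleared 0 line(s) (total 1); column heights now [1 5 5 4 1], max=5
Drop 5: Z rot1 at col 2 lands with bottom-row=5; cleared 0 line(s) (total 1); column heights now [1 5 7 8 1], max=8
Test piece Z rot3 at col 2 (width 2): heights before test = [1 5 7 8 1]; fits = False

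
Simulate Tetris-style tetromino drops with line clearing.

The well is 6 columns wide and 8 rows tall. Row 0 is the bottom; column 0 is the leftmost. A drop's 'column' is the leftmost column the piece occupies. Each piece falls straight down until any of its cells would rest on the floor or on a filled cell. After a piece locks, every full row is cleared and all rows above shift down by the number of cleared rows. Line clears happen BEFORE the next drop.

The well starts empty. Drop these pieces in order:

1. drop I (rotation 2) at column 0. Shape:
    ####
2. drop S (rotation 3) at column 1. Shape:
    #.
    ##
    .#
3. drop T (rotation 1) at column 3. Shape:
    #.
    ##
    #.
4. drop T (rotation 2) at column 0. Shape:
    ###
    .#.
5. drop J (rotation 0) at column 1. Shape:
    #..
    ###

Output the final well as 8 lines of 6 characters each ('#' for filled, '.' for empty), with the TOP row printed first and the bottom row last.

Drop 1: I rot2 at col 0 lands with bottom-row=0; cleared 0 line(s) (total 0); column heights now [1 1 1 1 0 0], max=1
Drop 2: S rot3 at col 1 lands with bottom-row=1; cleared 0 line(s) (total 0); column heights now [1 4 3 1 0 0], max=4
Drop 3: T rot1 at col 3 lands with bottom-row=1; cleared 0 line(s) (total 0); column heights now [1 4 3 4 3 0], max=4
Drop 4: T rot2 at col 0 lands with bottom-row=4; cleared 0 line(s) (total 0); column heights now [6 6 6 4 3 0], max=6
Drop 5: J rot0 at col 1 lands with bottom-row=6; cleared 0 line(s) (total 0); column heights now [6 8 7 7 3 0], max=8

Answer: .#....
.###..
###...
.#....
.#.#..
.####.
..##..
####..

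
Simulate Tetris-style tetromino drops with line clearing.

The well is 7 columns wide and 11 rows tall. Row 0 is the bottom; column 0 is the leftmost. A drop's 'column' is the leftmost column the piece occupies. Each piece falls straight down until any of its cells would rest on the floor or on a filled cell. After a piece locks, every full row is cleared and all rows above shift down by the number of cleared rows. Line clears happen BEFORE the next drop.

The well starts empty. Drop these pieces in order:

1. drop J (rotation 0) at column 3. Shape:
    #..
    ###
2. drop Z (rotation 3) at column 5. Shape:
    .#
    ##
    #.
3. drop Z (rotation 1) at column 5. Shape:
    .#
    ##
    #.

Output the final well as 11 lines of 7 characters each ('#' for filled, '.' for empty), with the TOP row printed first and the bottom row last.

Answer: .......
.......
.......
.......
.......
......#
.....##
.....##
.....##
...#.#.
...###.

Derivation:
Drop 1: J rot0 at col 3 lands with bottom-row=0; cleared 0 line(s) (total 0); column heights now [0 0 0 2 1 1 0], max=2
Drop 2: Z rot3 at col 5 lands with bottom-row=1; cleared 0 line(s) (total 0); column heights now [0 0 0 2 1 3 4], max=4
Drop 3: Z rot1 at col 5 lands with bottom-row=3; cleared 0 line(s) (total 0); column heights now [0 0 0 2 1 5 6], max=6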